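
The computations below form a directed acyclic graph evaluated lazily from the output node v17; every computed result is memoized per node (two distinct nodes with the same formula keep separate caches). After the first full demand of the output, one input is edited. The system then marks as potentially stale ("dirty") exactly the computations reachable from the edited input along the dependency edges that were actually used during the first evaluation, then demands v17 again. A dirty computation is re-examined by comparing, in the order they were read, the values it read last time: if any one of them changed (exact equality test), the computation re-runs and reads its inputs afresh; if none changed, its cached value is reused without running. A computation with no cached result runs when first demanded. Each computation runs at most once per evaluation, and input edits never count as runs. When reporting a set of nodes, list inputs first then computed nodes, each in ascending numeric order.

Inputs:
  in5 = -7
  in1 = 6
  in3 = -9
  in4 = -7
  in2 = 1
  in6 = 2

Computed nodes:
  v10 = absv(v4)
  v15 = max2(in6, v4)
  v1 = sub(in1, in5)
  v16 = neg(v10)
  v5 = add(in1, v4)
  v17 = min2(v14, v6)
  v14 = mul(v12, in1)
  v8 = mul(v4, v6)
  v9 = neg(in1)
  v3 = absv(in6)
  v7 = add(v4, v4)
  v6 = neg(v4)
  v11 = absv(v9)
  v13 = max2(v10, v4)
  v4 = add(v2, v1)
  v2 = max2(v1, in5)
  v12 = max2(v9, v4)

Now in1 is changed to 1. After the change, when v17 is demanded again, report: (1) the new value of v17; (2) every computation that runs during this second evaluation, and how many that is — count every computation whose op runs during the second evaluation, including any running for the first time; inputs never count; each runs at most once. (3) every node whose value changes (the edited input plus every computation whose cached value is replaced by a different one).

Demanding v17 again yields -16.
8 computations run: v1, v2, v4, v6, v9, v12, v14, v17.
The nodes whose values change: in1, v1, v2, v4, v6, v9, v12, v14, v17.

First demand of the output computes:
  v1 = sub(6, -7) = 13
  v2 = max2(13, -7) = 13
  v4 = add(13, 13) = 26
  v6 = neg(26) = -26
  v9 = neg(6) = -6
  v12 = max2(-6, 26) = 26
  v14 = mul(26, 6) = 156
  v17 = min2(156, -26) = -26

After the edit, cleaning proceeds:
  v1: a read changed (in1 6->1) — executes, giving 8.
  v2: a read changed (v1 13->8) — executes, giving 8.
  v4: a read changed (v2 13->8; v1 13->8) — executes, giving 16.
  v6: a read changed (v4 26->16) — executes, giving -16.
  v9: a read changed (in1 6->1) — executes, giving -1.
  v12: a read changed (v9 -6->-1; v4 26->16) — executes, giving 16.
  v14: a read changed (v12 26->16; in1 6->1) — executes, giving 16.
  v17: a read changed (v14 156->16; v6 -26->-16) — executes, giving -16.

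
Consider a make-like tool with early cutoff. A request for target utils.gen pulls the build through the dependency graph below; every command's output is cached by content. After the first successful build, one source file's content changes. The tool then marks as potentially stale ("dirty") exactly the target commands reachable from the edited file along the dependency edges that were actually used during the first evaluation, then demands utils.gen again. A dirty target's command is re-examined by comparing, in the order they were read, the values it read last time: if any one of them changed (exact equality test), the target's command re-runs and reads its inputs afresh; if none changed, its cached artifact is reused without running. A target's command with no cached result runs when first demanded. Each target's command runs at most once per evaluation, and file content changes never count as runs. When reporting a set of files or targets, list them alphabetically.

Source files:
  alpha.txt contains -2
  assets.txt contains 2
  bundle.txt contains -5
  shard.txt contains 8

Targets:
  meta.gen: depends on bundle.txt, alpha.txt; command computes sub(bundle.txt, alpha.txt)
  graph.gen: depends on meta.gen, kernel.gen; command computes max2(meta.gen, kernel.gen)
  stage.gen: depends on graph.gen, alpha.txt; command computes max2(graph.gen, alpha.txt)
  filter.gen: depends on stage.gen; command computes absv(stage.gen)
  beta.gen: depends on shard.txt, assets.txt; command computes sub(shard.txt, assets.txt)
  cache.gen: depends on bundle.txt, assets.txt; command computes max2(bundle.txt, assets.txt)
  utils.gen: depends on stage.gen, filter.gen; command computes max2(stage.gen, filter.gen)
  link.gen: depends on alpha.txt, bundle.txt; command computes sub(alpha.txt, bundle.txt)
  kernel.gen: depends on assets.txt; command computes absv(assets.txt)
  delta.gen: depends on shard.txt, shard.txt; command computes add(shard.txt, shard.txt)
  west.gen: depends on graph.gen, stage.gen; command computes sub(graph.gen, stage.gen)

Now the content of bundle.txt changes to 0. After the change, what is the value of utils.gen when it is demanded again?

First demand of the output computes:
  kernel.gen = absv(2) = 2
  meta.gen = sub(-5, -2) = -3
  graph.gen = max2(-3, 2) = 2
  stage.gen = max2(2, -2) = 2
  filter.gen = absv(2) = 2
  utils.gen = max2(2, 2) = 2

After the edit, cleaning proceeds:
  meta.gen: a read changed (bundle.txt -5->0) — executes, giving 2.
  graph.gen: a read changed (meta.gen -3->2) — executes, giving 2 — identical to its old value.
  stage.gen: dirty, but its reads are unchanged (graph.gen unchanged, alpha.txt unchanged); cached 2 stands.
  filter.gen: dirty, but its reads are unchanged (stage.gen unchanged); cached 2 stands.
  utils.gen: dirty, but its reads are unchanged (stage.gen unchanged, filter.gen unchanged); cached 2 stands.

Note the absorption at graph.gen: it re-runs yet its value is the same, leaving the output's value untouched.

Demanding utils.gen again yields 2.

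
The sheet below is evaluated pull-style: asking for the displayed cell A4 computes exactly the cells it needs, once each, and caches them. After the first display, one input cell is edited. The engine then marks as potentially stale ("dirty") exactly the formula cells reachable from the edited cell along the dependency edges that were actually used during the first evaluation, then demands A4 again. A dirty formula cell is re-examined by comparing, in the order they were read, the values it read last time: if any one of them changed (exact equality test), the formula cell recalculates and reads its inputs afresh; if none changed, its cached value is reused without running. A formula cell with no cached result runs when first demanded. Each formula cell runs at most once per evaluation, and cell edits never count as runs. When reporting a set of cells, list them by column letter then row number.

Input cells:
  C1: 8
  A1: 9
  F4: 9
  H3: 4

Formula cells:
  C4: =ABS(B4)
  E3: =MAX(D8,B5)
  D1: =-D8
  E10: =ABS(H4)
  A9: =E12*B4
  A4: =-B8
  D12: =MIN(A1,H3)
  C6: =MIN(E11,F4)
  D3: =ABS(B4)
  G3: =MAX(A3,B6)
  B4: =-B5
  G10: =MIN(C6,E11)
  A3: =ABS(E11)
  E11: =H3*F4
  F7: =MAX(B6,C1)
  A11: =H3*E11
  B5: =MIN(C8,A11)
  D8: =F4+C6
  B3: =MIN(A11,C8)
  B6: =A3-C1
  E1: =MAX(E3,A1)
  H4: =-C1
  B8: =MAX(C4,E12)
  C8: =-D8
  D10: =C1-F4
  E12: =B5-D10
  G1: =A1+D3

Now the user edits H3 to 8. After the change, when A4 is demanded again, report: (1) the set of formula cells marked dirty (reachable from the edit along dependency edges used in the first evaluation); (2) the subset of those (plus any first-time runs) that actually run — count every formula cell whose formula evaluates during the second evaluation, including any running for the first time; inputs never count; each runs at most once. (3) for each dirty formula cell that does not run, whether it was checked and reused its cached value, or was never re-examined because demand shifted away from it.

The edit dirties: A4, A11, B4, B5, B8, C4, C6, C8, D8, E11, E12.
4 formula cells run: A11, B5, C6, E11.
Cache hits after checking: A4, B4, B8, C4, C8, D8, E12.
Note where the cutoff bites: D8 is checked, finds nothing changed, and keeps its cache.

First demand of the output computes:
  D10 = 8 - 9 = -1
  E11 = 4 * 9 = 36
  A11 = 4 * 36 = 144
  C6 = MIN(36, 9) = 9
  D8 = 9 + 9 = 18
  C8 = -(18) = -18
  B5 = MIN(-18, 144) = -18
  B4 = -(-18) = 18
  C4 = ABS(18) = 18
  E12 = -18 - -1 = -17
  B8 = MAX(18, -17) = 18
  A4 = -(18) = -18

After the edit, cleaning proceeds:
  E11: a read changed (H3 4->8) — executes, giving 72.
  A11: a read changed (H3 4->8; E11 36->72) — executes, giving 576.
  C6: a read changed (E11 36->72) — executes, giving 9 — identical to its old value.
  D8: dirty, but its reads are unchanged (F4 unchanged, C6 unchanged); cached 18 stands.
  C8: dirty, but its reads are unchanged (D8 unchanged); cached -18 stands.
  B5: a read changed (A11 144->576) — executes, giving -18 — identical to its old value.
  B4: dirty, but its reads are unchanged (B5 unchanged); cached 18 stands.
  C4: dirty, but its reads are unchanged (B4 unchanged); cached 18 stands.
  E12: dirty, but its reads are unchanged (B5 unchanged, D10 unchanged); cached -17 stands.
  B8: dirty, but its reads are unchanged (C4 unchanged, E12 unchanged); cached 18 stands.
  A4: dirty, but its reads are unchanged (B8 unchanged); cached -18 stands.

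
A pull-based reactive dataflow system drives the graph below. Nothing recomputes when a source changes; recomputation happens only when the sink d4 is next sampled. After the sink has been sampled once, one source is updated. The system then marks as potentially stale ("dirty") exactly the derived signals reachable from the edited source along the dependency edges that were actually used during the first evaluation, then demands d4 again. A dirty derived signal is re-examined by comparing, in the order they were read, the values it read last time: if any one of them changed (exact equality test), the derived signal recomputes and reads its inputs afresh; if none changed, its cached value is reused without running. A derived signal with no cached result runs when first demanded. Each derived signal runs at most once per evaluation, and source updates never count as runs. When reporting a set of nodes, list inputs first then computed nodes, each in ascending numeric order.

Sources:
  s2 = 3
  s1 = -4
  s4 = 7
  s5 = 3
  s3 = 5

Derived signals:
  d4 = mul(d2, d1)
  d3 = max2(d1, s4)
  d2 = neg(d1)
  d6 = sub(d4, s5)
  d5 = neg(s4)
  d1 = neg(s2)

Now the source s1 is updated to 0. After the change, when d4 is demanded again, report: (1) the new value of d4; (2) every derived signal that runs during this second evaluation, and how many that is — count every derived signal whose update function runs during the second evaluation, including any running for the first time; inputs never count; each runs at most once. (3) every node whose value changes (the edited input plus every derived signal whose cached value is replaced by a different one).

First evaluation (everything demanded from the output):
  d1 = neg(3) = -3
  d2 = neg(-3) = 3
  d4 = mul(3, -3) = -9

Propagation after the edit:
  s1 feeds no computation that the output demands — nothing is marked dirty and nothing runs.

Key observation: s1 is never demanded by the output, so the edit triggers no recomputation at all.

New value of d4: -9.
Derived signals that run: none — 0 in total.
Values that change: s1.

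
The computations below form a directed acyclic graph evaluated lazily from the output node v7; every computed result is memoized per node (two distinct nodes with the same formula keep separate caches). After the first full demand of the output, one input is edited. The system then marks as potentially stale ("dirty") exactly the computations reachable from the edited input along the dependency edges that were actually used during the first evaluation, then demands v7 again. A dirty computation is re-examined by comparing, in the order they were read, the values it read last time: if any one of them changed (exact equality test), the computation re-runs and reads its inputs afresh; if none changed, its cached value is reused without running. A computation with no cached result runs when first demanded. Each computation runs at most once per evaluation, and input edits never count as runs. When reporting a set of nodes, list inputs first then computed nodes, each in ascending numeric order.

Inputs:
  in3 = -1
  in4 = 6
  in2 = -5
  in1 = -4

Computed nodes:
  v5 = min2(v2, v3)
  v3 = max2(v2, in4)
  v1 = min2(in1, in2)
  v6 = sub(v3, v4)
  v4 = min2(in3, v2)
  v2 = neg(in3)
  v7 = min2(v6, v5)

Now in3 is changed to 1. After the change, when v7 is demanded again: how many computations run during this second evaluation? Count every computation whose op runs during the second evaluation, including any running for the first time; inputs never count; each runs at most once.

First demand of the output computes:
  v2 = neg(-1) = 1
  v3 = max2(1, 6) = 6
  v4 = min2(-1, 1) = -1
  v5 = min2(1, 6) = 1
  v6 = sub(6, -1) = 7
  v7 = min2(7, 1) = 1

After the edit, cleaning proceeds:
  v2: a read changed (in3 -1->1) — executes, giving -1.
  v3: a read changed (v2 1->-1) — executes, giving 6 — identical to its old value.
  v4: a read changed (in3 -1->1; v2 1->-1) — executes, giving -1 — identical to its old value.
  v5: a read changed (v2 1->-1) — executes, giving -1.
  v6: dirty, but its reads are unchanged (v3 unchanged, v4 unchanged); cached 7 stands.
  v7: a read changed (v5 1->-1) — executes, giving -1.

Note where the cutoff bites: v6 is checked, finds nothing changed, and keeps its cache.

5 computations run: v2, v3, v4, v5, v7.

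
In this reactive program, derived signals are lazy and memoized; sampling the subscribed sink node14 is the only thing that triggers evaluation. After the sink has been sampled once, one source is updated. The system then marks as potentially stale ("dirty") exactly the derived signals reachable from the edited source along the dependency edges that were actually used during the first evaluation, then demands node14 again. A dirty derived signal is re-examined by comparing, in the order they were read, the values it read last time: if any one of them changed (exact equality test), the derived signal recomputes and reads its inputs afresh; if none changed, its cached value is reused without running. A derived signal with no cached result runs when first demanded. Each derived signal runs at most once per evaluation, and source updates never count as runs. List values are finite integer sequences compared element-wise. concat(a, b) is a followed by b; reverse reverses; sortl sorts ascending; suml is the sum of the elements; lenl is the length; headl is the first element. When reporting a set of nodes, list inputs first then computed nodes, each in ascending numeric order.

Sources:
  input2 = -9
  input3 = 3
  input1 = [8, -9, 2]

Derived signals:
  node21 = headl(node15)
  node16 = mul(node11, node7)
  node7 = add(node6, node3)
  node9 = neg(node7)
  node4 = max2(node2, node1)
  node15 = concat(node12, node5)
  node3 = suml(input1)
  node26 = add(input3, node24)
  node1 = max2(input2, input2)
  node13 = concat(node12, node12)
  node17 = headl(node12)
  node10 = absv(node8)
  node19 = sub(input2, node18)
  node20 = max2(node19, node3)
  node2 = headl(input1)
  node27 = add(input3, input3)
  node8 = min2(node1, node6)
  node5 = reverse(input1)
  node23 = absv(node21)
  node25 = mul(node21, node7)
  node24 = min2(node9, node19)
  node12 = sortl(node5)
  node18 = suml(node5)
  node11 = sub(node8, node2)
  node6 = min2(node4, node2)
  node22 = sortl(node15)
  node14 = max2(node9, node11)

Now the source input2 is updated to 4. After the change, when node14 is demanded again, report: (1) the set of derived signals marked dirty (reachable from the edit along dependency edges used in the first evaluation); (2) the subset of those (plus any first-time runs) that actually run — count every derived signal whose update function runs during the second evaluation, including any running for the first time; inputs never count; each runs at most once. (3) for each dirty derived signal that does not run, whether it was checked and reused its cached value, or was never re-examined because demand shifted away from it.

First demand of the output computes:
  node1 = max2(-9, -9) = -9
  node2 = headl([8, -9, 2]) = 8
  node3 = suml([8, -9, 2]) = 1
  node4 = max2(8, -9) = 8
  node6 = min2(8, 8) = 8
  node7 = add(8, 1) = 9
  node8 = min2(-9, 8) = -9
  node9 = neg(9) = -9
  node11 = sub(-9, 8) = -17
  node14 = max2(-9, -17) = -9

After the edit, cleaning proceeds:
  node1: a read changed (input2 -9->4; input2 -9->4) — executes, giving 4.
  node4: a read changed (node1 -9->4) — executes, giving 8 — identical to its old value.
  node6: dirty, but its reads are unchanged (node4 unchanged, node2 unchanged); cached 8 stands.
  node7: dirty, but its reads are unchanged (node6 unchanged, node3 unchanged); cached 9 stands.
  node8: a read changed (node1 -9->4) — executes, giving 4.
  node9: dirty, but its reads are unchanged (node7 unchanged); cached -9 stands.
  node11: a read changed (node8 -9->4) — executes, giving -4.
  node14: a read changed (node11 -17->-4) — executes, giving -4.

Note where the cutoff bites: node6 is checked, finds nothing changed, and keeps its cache.

The edit dirties: node1, node4, node6, node7, node8, node9, node11, node14.
5 derived signals run: node1, node4, node8, node11, node14.
Cache hits after checking: node6, node7, node9.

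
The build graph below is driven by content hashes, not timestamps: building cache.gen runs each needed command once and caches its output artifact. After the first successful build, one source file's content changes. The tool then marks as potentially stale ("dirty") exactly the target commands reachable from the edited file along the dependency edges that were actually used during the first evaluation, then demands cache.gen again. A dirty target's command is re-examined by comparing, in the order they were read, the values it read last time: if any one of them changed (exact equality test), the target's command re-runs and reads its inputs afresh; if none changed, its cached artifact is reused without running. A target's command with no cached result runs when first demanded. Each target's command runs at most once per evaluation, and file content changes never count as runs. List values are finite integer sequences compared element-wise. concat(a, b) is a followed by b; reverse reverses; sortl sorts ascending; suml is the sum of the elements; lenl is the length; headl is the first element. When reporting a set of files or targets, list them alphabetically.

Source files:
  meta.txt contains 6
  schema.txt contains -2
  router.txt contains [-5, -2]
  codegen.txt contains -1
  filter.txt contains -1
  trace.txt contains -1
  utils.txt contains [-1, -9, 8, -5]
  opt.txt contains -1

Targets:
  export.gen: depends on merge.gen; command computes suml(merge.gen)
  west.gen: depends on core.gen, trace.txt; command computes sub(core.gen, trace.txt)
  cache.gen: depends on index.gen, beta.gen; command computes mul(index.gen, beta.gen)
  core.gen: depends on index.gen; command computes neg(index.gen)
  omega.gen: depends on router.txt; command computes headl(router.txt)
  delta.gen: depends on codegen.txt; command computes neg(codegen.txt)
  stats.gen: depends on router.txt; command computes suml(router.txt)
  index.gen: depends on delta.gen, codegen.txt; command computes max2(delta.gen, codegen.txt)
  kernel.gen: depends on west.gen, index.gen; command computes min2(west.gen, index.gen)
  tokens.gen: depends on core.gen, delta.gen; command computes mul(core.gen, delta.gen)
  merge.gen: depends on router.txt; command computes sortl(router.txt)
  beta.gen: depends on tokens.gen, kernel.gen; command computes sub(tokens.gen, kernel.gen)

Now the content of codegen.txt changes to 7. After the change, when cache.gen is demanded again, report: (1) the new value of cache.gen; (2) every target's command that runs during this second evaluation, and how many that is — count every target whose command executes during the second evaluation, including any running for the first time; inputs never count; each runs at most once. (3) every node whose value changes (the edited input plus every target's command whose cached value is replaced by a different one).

cache.gen now evaluates to 385.
Run set: beta.gen, cache.gen, core.gen, delta.gen, index.gen, kernel.gen, tokens.gen, west.gen (8 run).
Changed values: beta.gen, cache.gen, codegen.txt, core.gen, delta.gen, index.gen, kernel.gen, tokens.gen, west.gen.

Initial pass — values computed on the first demand:
  delta.gen = neg(-1) = 1
  index.gen = max2(1, -1) = 1
  core.gen = neg(1) = -1
  tokens.gen = mul(-1, 1) = -1
  west.gen = sub(-1, -1) = 0
  kernel.gen = min2(0, 1) = 0
  beta.gen = sub(-1, 0) = -1
  cache.gen = mul(1, -1) = -1

Second demand — change propagation:
  delta.gen: re-runs because codegen.txt -1->7; new result -7.
  index.gen: re-runs because delta.gen 1->-7; codegen.txt -1->7; new result 7.
  core.gen: re-runs because index.gen 1->7; new result -7.
  tokens.gen: re-runs because core.gen -1->-7; delta.gen 1->-7; new result 49.
  west.gen: re-runs because core.gen -1->-7; new result -6.
  kernel.gen: re-runs because west.gen 0->-6; index.gen 1->7; new result -6.
  beta.gen: re-runs because tokens.gen -1->49; kernel.gen 0->-6; new result 55.
  cache.gen: re-runs because index.gen 1->7; beta.gen -1->55; new result 385.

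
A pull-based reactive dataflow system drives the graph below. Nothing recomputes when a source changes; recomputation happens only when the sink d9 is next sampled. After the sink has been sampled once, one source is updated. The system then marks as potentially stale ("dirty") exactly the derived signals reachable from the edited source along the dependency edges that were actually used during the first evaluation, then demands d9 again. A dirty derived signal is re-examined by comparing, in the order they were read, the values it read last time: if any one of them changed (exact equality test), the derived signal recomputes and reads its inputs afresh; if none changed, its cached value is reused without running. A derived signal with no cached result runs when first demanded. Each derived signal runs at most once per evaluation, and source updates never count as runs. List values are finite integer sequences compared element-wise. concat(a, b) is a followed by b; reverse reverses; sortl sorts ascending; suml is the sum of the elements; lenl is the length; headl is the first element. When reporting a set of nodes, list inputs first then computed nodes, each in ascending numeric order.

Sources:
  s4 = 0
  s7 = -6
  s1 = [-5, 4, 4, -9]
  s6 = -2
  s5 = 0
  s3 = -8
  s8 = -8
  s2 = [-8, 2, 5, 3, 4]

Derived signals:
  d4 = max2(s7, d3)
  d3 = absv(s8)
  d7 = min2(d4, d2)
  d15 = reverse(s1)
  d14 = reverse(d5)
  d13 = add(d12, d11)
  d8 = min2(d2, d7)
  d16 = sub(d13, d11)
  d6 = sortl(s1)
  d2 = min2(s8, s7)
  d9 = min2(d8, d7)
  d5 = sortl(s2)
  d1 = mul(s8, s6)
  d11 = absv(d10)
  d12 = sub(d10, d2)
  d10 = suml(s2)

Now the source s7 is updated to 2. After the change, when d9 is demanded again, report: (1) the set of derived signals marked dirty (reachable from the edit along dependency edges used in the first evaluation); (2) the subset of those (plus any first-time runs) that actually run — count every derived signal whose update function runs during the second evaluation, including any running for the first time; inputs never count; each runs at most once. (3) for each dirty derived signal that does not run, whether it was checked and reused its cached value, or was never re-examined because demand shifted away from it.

Marked dirty: d2, d4, d7, d8, d9.
Derived signals that run: d2, d4 — 2 in total.
Checked but reused from cache: d7, d8, d9.
Key observation: the cutoff stops propagation at d7 — its inputs' values are unchanged, so it reuses its cache.

First evaluation (everything demanded from the output):
  d2 = min2(-8, -6) = -8
  d3 = absv(-8) = 8
  d4 = max2(-6, 8) = 8
  d7 = min2(8, -8) = -8
  d8 = min2(-8, -8) = -8
  d9 = min2(-8, -8) = -8

Propagation after the edit:
  d2: runs — s7 -6->2; result -8 (same value as before).
  d4: runs — s7 -6->2; result 8 (same value as before).
  d7: checked — values it read are unchanged (d4 unchanged, d2 unchanged); reused cached -8 without running.
  d8: checked — values it read are unchanged (d2 unchanged, d7 unchanged); reused cached -8 without running.
  d9: checked — values it read are unchanged (d8 unchanged, d7 unchanged); reused cached -8 without running.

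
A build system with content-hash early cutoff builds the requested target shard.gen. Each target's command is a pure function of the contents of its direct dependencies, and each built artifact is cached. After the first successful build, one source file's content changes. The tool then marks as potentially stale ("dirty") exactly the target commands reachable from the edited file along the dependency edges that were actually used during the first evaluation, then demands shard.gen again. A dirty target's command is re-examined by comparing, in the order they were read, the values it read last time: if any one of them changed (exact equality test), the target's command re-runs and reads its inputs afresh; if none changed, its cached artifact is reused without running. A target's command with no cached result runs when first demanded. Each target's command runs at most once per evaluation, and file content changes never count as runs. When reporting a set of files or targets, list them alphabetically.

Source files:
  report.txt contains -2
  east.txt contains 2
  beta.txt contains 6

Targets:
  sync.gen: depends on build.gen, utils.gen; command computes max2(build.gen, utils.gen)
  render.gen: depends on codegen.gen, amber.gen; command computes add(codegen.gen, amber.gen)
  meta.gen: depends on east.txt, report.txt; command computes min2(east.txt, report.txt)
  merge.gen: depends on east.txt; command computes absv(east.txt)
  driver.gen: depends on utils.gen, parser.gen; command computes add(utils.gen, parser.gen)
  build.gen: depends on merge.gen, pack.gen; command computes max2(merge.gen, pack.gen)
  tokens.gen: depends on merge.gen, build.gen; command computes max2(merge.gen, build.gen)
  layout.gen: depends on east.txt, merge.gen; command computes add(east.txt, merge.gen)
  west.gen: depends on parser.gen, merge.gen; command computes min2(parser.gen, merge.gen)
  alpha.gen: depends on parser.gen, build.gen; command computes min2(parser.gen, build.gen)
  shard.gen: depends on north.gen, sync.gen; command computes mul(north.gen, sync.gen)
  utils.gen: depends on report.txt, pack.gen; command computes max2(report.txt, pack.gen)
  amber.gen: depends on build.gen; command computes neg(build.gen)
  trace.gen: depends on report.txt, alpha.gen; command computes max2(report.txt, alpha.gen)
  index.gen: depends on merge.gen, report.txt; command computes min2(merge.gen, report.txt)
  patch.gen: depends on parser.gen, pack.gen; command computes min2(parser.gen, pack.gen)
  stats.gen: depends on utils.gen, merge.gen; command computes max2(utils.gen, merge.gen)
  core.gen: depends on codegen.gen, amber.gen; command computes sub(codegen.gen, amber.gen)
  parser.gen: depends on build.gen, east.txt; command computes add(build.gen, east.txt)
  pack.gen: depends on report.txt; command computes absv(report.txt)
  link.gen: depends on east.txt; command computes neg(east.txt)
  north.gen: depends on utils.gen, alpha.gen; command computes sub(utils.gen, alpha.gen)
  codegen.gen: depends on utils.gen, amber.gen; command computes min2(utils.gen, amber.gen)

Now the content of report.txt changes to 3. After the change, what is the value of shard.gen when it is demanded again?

First evaluation (everything demanded from the output):
  merge.gen = absv(2) = 2
  pack.gen = absv(-2) = 2
  build.gen = max2(2, 2) = 2
  parser.gen = add(2, 2) = 4
  alpha.gen = min2(4, 2) = 2
  utils.gen = max2(-2, 2) = 2
  north.gen = sub(2, 2) = 0
  sync.gen = max2(2, 2) = 2
  shard.gen = mul(0, 2) = 0

Propagation after the edit:
  pack.gen: runs — report.txt -2->3; result 3.
  build.gen: runs — pack.gen 2->3; result 3.
  parser.gen: runs — build.gen 2->3; result 5.
  alpha.gen: runs — parser.gen 4->5; build.gen 2->3; result 3.
  utils.gen: runs — report.txt -2->3; pack.gen 2->3; result 3.
  north.gen: runs — utils.gen 2->3; alpha.gen 2->3; result 0 (same value as before).
  sync.gen: runs — build.gen 2->3; utils.gen 2->3; result 3.
  shard.gen: runs — sync.gen 2->3; result 0 (same value as before).

New value of shard.gen: 0.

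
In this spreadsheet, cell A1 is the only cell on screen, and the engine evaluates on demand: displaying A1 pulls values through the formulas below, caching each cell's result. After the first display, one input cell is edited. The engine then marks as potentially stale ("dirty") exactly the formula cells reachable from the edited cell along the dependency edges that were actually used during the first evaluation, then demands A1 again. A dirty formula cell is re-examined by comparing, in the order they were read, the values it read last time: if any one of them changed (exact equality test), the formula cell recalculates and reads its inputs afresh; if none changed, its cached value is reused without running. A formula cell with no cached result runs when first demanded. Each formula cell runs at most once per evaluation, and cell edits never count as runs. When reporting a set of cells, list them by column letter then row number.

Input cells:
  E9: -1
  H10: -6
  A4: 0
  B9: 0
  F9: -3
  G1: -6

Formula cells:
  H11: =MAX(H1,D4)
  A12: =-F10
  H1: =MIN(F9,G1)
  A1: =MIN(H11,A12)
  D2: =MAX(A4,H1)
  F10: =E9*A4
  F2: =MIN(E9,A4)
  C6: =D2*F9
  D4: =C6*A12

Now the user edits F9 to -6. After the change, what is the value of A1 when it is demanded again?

A1 now evaluates to 0.
The important point: at D2 every value read last time is unchanged, so the dirty flag clears without a run.

Initial pass — values computed on the first demand:
  F10 = -1 * 0 = 0
  A12 = -(0) = 0
  H1 = MIN(-3, -6) = -6
  D2 = MAX(0, -6) = 0
  C6 = 0 * -3 = 0
  D4 = 0 * 0 = 0
  H11 = MAX(-6, 0) = 0
  A1 = MIN(0, 0) = 0

Second demand — change propagation:
  H1: re-runs because F9 -3->-6; new result -6 (unchanged).
  D2: re-examined; everything it read last time is the same (A4 unchanged, H1 unchanged) — cache 0 kept, no run.
  C6: re-runs because F9 -3->-6; new result 0 (unchanged).
  D4: re-examined; everything it read last time is the same (C6 unchanged, A12 unchanged) — cache 0 kept, no run.
  H11: re-examined; everything it read last time is the same (H1 unchanged, D4 unchanged) — cache 0 kept, no run.
  A1: re-examined; everything it read last time is the same (H11 unchanged, A12 unchanged) — cache 0 kept, no run.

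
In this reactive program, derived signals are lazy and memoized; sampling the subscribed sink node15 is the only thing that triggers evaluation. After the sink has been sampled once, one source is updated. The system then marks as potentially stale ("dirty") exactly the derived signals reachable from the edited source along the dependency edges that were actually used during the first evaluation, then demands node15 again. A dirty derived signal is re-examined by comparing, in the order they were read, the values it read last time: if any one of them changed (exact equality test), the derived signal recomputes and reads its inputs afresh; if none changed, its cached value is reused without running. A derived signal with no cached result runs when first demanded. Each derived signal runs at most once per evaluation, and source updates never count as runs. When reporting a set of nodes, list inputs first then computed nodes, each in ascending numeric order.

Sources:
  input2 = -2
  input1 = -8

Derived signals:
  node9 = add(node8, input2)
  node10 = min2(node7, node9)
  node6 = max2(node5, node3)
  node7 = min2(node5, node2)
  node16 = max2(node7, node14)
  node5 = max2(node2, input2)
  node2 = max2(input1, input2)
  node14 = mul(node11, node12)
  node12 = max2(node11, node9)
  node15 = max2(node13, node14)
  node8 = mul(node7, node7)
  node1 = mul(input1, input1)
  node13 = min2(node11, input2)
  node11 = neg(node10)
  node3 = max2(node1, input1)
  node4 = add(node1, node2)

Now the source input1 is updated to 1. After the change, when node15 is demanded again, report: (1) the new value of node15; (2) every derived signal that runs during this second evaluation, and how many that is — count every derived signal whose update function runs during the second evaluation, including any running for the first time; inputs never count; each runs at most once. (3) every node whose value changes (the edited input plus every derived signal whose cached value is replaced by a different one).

First demand of the output computes:
  node2 = max2(-8, -2) = -2
  node5 = max2(-2, -2) = -2
  node7 = min2(-2, -2) = -2
  node8 = mul(-2, -2) = 4
  node9 = add(4, -2) = 2
  node10 = min2(-2, 2) = -2
  node11 = neg(-2) = 2
  node12 = max2(2, 2) = 2
  node13 = min2(2, -2) = -2
  node14 = mul(2, 2) = 4
  node15 = max2(-2, 4) = 4

After the edit, cleaning proceeds:
  node2: a read changed (input1 -8->1) — executes, giving 1.
  node5: a read changed (node2 -2->1) — executes, giving 1.
  node7: a read changed (node5 -2->1; node2 -2->1) — executes, giving 1.
  node8: a read changed (node7 -2->1; node7 -2->1) — executes, giving 1.
  node9: a read changed (node8 4->1) — executes, giving -1.
  node10: a read changed (node7 -2->1; node9 2->-1) — executes, giving -1.
  node11: a read changed (node10 -2->-1) — executes, giving 1.
  node12: a read changed (node11 2->1; node9 2->-1) — executes, giving 1.
  node13: a read changed (node11 2->1) — executes, giving -2 — identical to its old value.
  node14: a read changed (node11 2->1; node12 2->1) — executes, giving 1.
  node15: a read changed (node14 4->1) — executes, giving 1.

Demanding node15 again yields 1.
11 derived signals run: node2, node5, node7, node8, node9, node10, node11, node12, node13, node14, node15.
The nodes whose values change: input1, node2, node5, node7, node8, node9, node10, node11, node12, node14, node15.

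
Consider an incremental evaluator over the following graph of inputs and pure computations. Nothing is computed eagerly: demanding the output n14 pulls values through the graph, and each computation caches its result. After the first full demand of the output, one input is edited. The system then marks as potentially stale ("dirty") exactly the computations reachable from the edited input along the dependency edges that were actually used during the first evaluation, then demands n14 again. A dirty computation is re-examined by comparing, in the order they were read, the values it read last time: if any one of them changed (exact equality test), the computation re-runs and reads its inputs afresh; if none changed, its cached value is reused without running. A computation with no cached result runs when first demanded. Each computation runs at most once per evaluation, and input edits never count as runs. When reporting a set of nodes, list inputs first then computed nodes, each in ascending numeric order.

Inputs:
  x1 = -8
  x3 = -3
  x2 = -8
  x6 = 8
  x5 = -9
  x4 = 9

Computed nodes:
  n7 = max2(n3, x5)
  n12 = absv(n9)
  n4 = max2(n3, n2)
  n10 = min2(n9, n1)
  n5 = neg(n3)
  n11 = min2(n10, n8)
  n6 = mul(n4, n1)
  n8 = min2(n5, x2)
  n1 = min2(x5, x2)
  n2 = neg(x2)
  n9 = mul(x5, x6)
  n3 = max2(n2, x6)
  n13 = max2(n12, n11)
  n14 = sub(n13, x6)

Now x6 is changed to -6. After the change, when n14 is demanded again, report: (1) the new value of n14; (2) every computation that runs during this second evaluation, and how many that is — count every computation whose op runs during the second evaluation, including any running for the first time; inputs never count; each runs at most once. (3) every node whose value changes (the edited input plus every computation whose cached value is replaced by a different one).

n14 now evaluates to 60.
Run set: n3, n9, n10, n11, n12, n13, n14 (7 run).
Changed values: x6, n9, n10, n11, n12, n13, n14.
The important point: at n5 every value read last time is unchanged, so the dirty flag clears without a run.

Initial pass — values computed on the first demand:
  n1 = min2(-9, -8) = -9
  n2 = neg(-8) = 8
  n3 = max2(8, 8) = 8
  n5 = neg(8) = -8
  n8 = min2(-8, -8) = -8
  n9 = mul(-9, 8) = -72
  n10 = min2(-72, -9) = -72
  n11 = min2(-72, -8) = -72
  n12 = absv(-72) = 72
  n13 = max2(72, -72) = 72
  n14 = sub(72, 8) = 64

Second demand — change propagation:
  n3: re-runs because x6 8->-6; new result 8 (unchanged).
  n5: re-examined; everything it read last time is the same (n3 unchanged) — cache -8 kept, no run.
  n8: re-examined; everything it read last time is the same (n5 unchanged, x2 unchanged) — cache -8 kept, no run.
  n9: re-runs because x6 8->-6; new result 54.
  n10: re-runs because n9 -72->54; new result -9.
  n11: re-runs because n10 -72->-9; new result -9.
  n12: re-runs because n9 -72->54; new result 54.
  n13: re-runs because n12 72->54; n11 -72->-9; new result 54.
  n14: re-runs because n13 72->54; x6 8->-6; new result 60.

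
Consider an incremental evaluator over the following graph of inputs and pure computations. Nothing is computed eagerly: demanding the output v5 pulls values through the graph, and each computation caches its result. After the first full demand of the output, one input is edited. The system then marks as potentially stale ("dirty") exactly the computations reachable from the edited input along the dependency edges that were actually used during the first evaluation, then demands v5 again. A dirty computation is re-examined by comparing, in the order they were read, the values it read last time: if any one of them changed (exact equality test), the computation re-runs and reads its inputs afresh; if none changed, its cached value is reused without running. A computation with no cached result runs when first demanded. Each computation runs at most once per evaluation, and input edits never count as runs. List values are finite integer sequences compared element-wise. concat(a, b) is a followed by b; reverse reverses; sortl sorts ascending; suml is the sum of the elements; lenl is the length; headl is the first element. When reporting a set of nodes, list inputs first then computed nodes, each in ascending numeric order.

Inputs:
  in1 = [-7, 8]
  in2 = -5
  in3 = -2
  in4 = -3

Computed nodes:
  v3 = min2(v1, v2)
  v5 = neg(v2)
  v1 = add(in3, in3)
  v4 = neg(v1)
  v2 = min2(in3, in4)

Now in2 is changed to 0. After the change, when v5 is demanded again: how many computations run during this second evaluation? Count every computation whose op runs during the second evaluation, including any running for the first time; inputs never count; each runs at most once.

Initial pass — values computed on the first demand:
  v2 = min2(-2, -3) = -3
  v5 = neg(-3) = 3

Second demand — change propagation:
  no demanded computation ever read in2, so the edit dirties nothing and nothing runs.

The important point: nothing the output needs ever reads in2, so the edit is invisible to it.

Run set: none (0 run).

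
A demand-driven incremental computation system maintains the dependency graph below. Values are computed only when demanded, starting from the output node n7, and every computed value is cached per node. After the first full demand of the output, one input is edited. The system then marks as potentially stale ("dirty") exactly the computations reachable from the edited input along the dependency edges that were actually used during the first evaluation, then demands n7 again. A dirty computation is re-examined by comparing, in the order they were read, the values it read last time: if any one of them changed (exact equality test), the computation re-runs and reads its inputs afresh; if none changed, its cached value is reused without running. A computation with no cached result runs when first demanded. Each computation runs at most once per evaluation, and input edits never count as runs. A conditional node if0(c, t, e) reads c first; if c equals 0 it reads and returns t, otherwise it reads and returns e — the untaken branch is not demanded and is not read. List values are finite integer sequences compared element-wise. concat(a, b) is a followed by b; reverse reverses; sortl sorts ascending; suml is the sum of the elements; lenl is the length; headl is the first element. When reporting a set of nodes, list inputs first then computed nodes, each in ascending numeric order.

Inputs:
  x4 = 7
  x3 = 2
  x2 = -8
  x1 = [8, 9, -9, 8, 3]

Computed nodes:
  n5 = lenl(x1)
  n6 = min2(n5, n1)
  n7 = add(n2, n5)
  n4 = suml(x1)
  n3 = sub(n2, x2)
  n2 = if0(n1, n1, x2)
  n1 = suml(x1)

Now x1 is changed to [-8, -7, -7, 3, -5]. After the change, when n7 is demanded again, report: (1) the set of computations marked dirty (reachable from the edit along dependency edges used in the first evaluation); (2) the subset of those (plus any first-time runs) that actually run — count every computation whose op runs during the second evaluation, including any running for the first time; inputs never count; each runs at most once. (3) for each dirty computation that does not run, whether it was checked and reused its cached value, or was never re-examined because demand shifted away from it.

First evaluation (everything demanded from the output):
  n1 = suml([8, 9, -9, 8, 3]) = 19
  n2 = if0(n1=19 -> else branch x2) = -8
  n5 = lenl([8, 9, -9, 8, 3]) = 5
  n7 = add(-8, 5) = -3

Propagation after the edit:
  n1: runs — x1 [8, 9, -9, 8, 3]->[-8, -7, -7, 3, -5]; result -24.
  n2: runs — n1 19->-24; result -8 (same value as before).
  n5: runs — x1 [8, 9, -9, 8, 3]->[-8, -7, -7, 3, -5]; result 5 (same value as before).
  n7: checked — values it read are unchanged (n2 unchanged, n5 unchanged); reused cached -3 without running.

Key observation: the cutoff stops propagation at n7 — its inputs' values are unchanged, so it reuses its cache.

Marked dirty: n1, n2, n5, n7.
Computations that run: n1, n2, n5 — 3 in total.
Checked but reused from cache: n7.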